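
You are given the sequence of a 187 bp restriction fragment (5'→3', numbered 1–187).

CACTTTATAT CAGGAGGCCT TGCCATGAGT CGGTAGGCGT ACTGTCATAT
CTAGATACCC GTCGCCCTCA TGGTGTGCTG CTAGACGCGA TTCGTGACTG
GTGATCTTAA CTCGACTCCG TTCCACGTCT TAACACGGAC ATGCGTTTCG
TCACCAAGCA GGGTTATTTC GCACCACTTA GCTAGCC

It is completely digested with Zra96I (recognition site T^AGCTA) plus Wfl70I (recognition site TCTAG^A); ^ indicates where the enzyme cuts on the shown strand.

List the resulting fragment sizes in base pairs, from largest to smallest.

125, 54, 8 bp

The Zra96I site (TAGCTA) starts at position 179.
Zra96I cuts after the first base of each site, so after position 179.
The Wfl70I site (TCTAGA) starts at position 50.
Wfl70I cuts after base 5 of each site (before the last base), so after position 54.
Combined cut positions: 54, 179.
Linear molecule, 2 cuts → 3 fragments:
  1–54 → 54 bp
  55–179 → 125 bp
  180–187 → 8 bp
Sorted largest to smallest: 125, 54, 8 bp.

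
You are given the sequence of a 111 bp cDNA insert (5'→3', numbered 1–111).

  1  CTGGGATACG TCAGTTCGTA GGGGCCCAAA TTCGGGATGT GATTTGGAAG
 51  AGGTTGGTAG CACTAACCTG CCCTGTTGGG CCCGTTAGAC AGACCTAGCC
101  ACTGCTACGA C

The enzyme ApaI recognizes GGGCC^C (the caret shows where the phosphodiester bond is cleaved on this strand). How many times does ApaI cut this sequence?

GGGCCC occurs starting at positions 22, 78.
ApaI cuts at 2 sites.

2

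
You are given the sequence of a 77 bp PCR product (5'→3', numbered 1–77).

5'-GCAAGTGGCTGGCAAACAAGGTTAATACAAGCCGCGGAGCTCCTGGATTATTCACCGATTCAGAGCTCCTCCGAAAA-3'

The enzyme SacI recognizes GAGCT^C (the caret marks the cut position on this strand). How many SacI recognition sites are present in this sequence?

GAGCTC occurs starting at positions 37, 63.
SacI cuts at 2 sites.

2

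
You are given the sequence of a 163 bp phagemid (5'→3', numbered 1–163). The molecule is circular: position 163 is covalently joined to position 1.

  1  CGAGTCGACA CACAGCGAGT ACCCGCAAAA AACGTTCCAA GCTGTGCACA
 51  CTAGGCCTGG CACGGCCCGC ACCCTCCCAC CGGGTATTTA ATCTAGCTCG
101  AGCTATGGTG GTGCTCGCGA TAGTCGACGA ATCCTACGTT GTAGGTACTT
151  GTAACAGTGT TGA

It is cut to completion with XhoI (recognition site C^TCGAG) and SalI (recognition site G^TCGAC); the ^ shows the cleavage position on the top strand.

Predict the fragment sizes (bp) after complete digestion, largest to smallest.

93, 44, 26 bp

The XhoI site (CTCGAG) starts at position 97.
XhoI cuts after the first base of each site, so after position 97.
SalI sites (GTCGAC) start at positions 4, 123.
SalI cuts after the first base of each site, so after positions 4, 123.
Combined cut positions: 4, 97, 123.
Circular molecule, 3 cuts → 3 fragments:
  5–97 → 93 bp
  98–123 → 26 bp
  124–163 then 1–4 → 40 + 4 = 44 bp
Sorted largest to smallest: 93, 44, 26 bp.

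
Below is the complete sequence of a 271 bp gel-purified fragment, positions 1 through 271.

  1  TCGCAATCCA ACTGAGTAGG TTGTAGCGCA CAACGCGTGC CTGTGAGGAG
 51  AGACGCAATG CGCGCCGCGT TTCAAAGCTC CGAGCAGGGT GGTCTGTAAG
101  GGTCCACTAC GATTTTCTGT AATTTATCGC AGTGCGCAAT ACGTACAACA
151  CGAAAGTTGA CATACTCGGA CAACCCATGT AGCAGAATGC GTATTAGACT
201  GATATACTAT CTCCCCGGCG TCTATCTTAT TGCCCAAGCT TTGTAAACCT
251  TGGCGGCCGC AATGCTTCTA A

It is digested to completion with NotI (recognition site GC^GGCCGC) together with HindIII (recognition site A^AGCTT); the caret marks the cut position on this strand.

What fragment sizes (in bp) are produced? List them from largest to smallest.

The NotI site (GCGGCCGC) starts at position 253.
NotI cuts after base 2 of each site, so after position 254.
The HindIII site (AAGCTT) starts at position 236.
HindIII cuts after the first base of each site, so after position 236.
Combined cut positions: 236, 254.
Linear molecule, 2 cuts → 3 fragments:
  1–236 → 236 bp
  237–254 → 18 bp
  255–271 → 17 bp
Sorted largest to smallest: 236, 18, 17 bp.

236, 18, 17 bp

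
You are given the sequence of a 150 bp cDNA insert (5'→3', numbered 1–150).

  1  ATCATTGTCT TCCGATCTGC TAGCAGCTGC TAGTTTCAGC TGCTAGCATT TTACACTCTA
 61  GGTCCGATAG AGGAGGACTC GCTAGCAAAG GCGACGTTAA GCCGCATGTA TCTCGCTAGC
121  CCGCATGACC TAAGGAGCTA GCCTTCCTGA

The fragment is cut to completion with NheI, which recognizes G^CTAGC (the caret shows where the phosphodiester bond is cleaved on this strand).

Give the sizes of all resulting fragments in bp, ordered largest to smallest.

NheI sites (GCTAGC) start at positions 19, 42, 81, 115, 137.
NheI cuts after the first base of each site, so after positions 19, 42, 81, 115, 137.
Linear molecule, 5 cuts → 6 fragments:
  1–19 → 19 bp
  20–42 → 23 bp
  43–81 → 39 bp
  82–115 → 34 bp
  116–137 → 22 bp
  138–150 → 13 bp
Sorted largest to smallest: 39, 34, 23, 22, 19, 13 bp.

39, 34, 23, 22, 19, 13 bp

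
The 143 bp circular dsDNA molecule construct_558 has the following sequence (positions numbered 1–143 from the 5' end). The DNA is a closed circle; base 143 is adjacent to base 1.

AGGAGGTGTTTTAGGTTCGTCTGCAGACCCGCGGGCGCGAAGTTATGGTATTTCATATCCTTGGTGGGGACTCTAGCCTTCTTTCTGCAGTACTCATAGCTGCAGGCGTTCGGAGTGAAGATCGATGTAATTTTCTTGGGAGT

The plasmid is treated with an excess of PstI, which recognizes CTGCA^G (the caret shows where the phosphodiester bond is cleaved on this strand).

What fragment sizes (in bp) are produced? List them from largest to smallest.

64, 64, 15 bp

PstI sites (CTGCAG) start at positions 21, 85, 100.
PstI cuts after base 5 of each site (before the last base), so after positions 25, 89, 104.
Circular molecule, 3 cuts → 3 fragments:
  26–89 → 64 bp
  90–104 → 15 bp
  105–143 then 1–25 → 39 + 25 = 64 bp
Sorted largest to smallest: 64, 64, 15 bp.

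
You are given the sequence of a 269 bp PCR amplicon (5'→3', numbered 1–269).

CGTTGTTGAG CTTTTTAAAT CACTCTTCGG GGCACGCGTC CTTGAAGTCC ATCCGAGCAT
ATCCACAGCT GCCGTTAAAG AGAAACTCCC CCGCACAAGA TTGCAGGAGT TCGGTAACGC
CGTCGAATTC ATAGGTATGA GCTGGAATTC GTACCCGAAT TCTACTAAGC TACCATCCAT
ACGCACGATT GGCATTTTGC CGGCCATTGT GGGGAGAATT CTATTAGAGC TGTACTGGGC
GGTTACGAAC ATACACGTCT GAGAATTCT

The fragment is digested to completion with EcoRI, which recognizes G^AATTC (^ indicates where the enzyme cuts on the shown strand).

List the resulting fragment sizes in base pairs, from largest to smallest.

EcoRI sites (GAATTC) start at positions 125, 145, 157, 216, 263.
EcoRI cuts after the first base of each site, so after positions 125, 145, 157, 216, 263.
Linear molecule, 5 cuts → 6 fragments:
  1–125 → 125 bp
  126–145 → 20 bp
  146–157 → 12 bp
  158–216 → 59 bp
  217–263 → 47 bp
  264–269 → 6 bp
Sorted largest to smallest: 125, 59, 47, 20, 12, 6 bp.

125, 59, 47, 20, 12, 6 bp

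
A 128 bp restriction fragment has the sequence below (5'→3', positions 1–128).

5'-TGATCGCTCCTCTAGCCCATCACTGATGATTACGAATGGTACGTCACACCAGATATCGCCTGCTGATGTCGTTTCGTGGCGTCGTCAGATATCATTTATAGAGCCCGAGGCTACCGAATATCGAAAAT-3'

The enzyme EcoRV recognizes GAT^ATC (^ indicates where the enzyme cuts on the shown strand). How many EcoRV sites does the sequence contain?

2

GATATC occurs starting at positions 52, 88.
EcoRV cuts at 2 sites.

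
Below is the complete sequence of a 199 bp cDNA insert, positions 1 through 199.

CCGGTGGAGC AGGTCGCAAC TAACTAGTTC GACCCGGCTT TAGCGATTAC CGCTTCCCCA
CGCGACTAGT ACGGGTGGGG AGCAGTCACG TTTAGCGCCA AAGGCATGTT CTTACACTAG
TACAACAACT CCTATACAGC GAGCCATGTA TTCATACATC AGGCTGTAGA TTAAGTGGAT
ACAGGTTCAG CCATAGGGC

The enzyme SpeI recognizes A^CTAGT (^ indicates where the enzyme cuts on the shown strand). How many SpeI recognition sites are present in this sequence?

3

ACTAGT occurs starting at positions 23, 65, 116.
SpeI cuts at 3 sites.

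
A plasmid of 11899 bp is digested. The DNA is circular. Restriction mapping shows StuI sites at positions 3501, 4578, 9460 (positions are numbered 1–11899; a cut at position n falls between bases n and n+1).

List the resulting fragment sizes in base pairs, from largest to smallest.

5940, 4882, 1077 bp

Circular molecule, 3 cuts → 3 fragments:
  4578 − 3501 = 1077 bp
  9460 − 4578 = 4882 bp
  wrap: 11899 − 9460 + 3501 = 5940 bp
Sorted largest to smallest: 5940, 4882, 1077 bp.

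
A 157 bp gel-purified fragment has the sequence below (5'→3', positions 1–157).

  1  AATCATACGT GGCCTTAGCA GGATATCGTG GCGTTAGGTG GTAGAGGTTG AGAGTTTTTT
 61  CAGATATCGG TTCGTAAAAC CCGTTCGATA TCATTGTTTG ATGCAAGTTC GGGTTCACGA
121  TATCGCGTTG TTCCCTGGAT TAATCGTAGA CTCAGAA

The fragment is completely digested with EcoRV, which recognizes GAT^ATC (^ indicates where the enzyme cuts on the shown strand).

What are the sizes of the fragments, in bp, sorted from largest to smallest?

41, 36, 32, 24, 24 bp

EcoRV sites (GATATC) start at positions 22, 63, 87, 119.
EcoRV cuts after base 3 of each site, so after positions 24, 65, 89, 121.
Linear molecule, 4 cuts → 5 fragments:
  1–24 → 24 bp
  25–65 → 41 bp
  66–89 → 24 bp
  90–121 → 32 bp
  122–157 → 36 bp
Sorted largest to smallest: 41, 36, 32, 24, 24 bp.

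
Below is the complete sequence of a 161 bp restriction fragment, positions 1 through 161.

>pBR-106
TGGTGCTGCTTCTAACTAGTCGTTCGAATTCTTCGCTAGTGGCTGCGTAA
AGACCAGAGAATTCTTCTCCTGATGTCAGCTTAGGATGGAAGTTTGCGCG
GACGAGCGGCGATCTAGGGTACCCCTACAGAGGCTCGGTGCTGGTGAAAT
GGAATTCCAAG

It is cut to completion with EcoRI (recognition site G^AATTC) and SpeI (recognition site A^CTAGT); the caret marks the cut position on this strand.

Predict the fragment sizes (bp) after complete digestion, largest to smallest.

93, 33, 15, 11, 9 bp

EcoRI sites (GAATTC) start at positions 26, 59, 152.
EcoRI cuts after the first base of each site, so after positions 26, 59, 152.
The SpeI site (ACTAGT) starts at position 15.
SpeI cuts after the first base of each site, so after position 15.
Combined cut positions: 15, 26, 59, 152.
Linear molecule, 4 cuts → 5 fragments:
  1–15 → 15 bp
  16–26 → 11 bp
  27–59 → 33 bp
  60–152 → 93 bp
  153–161 → 9 bp
Sorted largest to smallest: 93, 33, 15, 11, 9 bp.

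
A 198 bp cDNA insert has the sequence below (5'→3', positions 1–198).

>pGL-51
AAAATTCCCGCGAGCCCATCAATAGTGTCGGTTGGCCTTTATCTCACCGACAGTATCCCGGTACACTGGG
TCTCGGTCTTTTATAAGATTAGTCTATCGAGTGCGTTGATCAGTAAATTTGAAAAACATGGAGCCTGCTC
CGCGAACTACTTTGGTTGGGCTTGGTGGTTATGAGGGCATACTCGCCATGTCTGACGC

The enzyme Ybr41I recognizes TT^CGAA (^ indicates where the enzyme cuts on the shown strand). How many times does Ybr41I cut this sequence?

No occurrence of TTCGAA is present in the sequence.
Ybr41I does not cut: 0 sites.

0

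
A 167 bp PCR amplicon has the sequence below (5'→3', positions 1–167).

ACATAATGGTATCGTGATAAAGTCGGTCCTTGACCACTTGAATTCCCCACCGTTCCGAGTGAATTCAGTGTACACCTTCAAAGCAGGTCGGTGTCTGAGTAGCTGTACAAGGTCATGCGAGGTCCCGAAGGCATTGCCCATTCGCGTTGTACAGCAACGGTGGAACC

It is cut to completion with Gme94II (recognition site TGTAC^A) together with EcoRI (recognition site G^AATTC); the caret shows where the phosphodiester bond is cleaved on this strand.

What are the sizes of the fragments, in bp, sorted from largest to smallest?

Gme94II sites (TGTACA) start at positions 69, 104, 148.
Gme94II cuts after base 5 of each site (before the last base), so after positions 73, 108, 152.
EcoRI sites (GAATTC) start at positions 40, 61.
EcoRI cuts after the first base of each site, so after positions 40, 61.
Combined cut positions: 40, 61, 73, 108, 152.
Linear molecule, 5 cuts → 6 fragments:
  1–40 → 40 bp
  41–61 → 21 bp
  62–73 → 12 bp
  74–108 → 35 bp
  109–152 → 44 bp
  153–167 → 15 bp
Sorted largest to smallest: 44, 40, 35, 21, 15, 12 bp.

44, 40, 35, 21, 15, 12 bp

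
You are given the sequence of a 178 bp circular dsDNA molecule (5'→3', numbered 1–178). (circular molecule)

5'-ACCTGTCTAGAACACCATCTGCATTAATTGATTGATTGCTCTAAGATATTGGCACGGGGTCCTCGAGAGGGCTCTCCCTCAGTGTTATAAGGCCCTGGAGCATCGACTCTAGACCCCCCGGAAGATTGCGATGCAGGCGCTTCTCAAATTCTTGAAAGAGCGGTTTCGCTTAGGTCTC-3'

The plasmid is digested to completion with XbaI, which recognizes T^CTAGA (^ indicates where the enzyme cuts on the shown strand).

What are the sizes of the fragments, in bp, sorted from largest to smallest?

102, 76 bp

XbaI sites (TCTAGA) start at positions 6, 108.
XbaI cuts after the first base of each site, so after positions 6, 108.
Circular molecule, 2 cuts → 2 fragments:
  7–108 → 102 bp
  109–178 then 1–6 → 70 + 6 = 76 bp
Sorted largest to smallest: 102, 76 bp.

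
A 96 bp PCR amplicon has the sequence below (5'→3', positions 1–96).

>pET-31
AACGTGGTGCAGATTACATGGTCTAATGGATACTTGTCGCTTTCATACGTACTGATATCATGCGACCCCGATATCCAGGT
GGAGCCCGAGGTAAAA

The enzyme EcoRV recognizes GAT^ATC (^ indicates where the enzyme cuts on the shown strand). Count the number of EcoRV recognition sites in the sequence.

2

GATATC occurs starting at positions 54, 70.
EcoRV cuts at 2 sites.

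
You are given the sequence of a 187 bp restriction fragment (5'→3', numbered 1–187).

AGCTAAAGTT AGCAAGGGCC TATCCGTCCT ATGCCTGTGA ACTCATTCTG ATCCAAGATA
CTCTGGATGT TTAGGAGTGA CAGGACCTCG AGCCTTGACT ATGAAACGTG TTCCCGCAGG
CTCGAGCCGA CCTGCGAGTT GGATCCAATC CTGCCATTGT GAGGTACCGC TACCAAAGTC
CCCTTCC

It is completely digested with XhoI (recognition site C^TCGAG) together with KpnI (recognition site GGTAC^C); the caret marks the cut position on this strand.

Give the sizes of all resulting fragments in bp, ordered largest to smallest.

87, 46, 34, 20 bp

XhoI sites (CTCGAG) start at positions 87, 121.
XhoI cuts after the first base of each site, so after positions 87, 121.
The KpnI site (GGTACC) starts at position 163.
KpnI cuts after base 5 of each site (before the last base), so after position 167.
Combined cut positions: 87, 121, 167.
Linear molecule, 3 cuts → 4 fragments:
  1–87 → 87 bp
  88–121 → 34 bp
  122–167 → 46 bp
  168–187 → 20 bp
Sorted largest to smallest: 87, 46, 34, 20 bp.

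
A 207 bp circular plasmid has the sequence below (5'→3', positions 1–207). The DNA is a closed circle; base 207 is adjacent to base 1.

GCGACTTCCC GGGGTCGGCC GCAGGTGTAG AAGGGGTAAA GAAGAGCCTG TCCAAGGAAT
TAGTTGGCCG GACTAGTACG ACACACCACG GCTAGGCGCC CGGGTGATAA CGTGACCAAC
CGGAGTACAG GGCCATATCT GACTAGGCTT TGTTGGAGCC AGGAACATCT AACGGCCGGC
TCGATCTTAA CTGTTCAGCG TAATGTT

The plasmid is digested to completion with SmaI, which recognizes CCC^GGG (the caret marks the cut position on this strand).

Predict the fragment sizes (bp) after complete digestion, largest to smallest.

116, 91 bp

SmaI sites (CCCGGG) start at positions 8, 99.
SmaI cuts after base 3 of each site, so after positions 10, 101.
Circular molecule, 2 cuts → 2 fragments:
  11–101 → 91 bp
  102–207 then 1–10 → 106 + 10 = 116 bp
Sorted largest to smallest: 116, 91 bp.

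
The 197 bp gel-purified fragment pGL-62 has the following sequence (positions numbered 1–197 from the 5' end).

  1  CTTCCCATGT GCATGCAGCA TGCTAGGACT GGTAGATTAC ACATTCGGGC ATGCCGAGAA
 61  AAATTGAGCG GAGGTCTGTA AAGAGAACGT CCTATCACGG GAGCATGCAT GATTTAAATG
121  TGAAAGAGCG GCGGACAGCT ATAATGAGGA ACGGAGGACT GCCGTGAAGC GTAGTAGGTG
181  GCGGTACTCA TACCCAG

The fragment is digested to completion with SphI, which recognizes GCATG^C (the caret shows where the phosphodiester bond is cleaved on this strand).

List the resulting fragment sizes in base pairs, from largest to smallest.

90, 54, 31, 15, 7 bp

SphI sites (GCATGC) start at positions 11, 18, 49, 103.
SphI cuts after base 5 of each site (before the last base), so after positions 15, 22, 53, 107.
Linear molecule, 4 cuts → 5 fragments:
  1–15 → 15 bp
  16–22 → 7 bp
  23–53 → 31 bp
  54–107 → 54 bp
  108–197 → 90 bp
Sorted largest to smallest: 90, 54, 31, 15, 7 bp.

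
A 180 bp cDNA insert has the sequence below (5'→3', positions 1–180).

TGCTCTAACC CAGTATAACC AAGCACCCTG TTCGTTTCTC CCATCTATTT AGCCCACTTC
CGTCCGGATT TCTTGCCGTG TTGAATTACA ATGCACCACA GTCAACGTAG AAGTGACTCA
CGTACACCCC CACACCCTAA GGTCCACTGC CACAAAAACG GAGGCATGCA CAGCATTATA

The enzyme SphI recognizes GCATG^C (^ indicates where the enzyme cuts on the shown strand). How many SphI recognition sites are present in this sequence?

GCATGC occurs starting at position 164.
SphI cuts at 1 site.

1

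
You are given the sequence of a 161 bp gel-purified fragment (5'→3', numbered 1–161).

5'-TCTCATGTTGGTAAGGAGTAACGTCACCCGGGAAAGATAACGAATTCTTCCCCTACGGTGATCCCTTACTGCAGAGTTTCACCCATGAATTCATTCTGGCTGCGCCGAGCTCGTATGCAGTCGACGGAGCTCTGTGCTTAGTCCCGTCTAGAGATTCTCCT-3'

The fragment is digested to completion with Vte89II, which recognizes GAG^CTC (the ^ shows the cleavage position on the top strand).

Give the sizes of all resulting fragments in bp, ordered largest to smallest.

109, 32, 20 bp

Vte89II sites (GAGCTC) start at positions 107, 127.
Vte89II cuts after base 3 of each site, so after positions 109, 129.
Linear molecule, 2 cuts → 3 fragments:
  1–109 → 109 bp
  110–129 → 20 bp
  130–161 → 32 bp
Sorted largest to smallest: 109, 32, 20 bp.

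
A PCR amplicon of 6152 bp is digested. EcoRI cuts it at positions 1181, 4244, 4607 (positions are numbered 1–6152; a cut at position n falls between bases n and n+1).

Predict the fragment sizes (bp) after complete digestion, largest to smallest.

Linear molecule, 3 cuts → 4 fragments:
  1181 − 0 = 1181 bp
  4244 − 1181 = 3063 bp
  4607 − 4244 = 363 bp
  6152 − 4607 = 1545 bp
Sorted largest to smallest: 3063, 1545, 1181, 363 bp.

3063, 1545, 1181, 363 bp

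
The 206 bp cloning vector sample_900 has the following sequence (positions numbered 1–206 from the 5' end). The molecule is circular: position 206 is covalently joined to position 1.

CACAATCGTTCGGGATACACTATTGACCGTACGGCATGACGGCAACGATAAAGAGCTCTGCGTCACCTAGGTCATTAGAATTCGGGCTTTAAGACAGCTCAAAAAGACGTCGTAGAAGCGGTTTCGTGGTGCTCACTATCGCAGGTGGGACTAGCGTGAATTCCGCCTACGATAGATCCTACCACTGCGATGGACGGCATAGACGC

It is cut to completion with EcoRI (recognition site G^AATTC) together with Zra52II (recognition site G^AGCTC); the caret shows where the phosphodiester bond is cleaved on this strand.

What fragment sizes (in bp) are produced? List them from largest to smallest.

EcoRI sites (GAATTC) start at positions 78, 158.
EcoRI cuts after the first base of each site, so after positions 78, 158.
The Zra52II site (GAGCTC) starts at position 53.
Zra52II cuts after the first base of each site, so after position 53.
Combined cut positions: 53, 78, 158.
Circular molecule, 3 cuts → 3 fragments:
  54–78 → 25 bp
  79–158 → 80 bp
  159–206 then 1–53 → 48 + 53 = 101 bp
Sorted largest to smallest: 101, 80, 25 bp.

101, 80, 25 bp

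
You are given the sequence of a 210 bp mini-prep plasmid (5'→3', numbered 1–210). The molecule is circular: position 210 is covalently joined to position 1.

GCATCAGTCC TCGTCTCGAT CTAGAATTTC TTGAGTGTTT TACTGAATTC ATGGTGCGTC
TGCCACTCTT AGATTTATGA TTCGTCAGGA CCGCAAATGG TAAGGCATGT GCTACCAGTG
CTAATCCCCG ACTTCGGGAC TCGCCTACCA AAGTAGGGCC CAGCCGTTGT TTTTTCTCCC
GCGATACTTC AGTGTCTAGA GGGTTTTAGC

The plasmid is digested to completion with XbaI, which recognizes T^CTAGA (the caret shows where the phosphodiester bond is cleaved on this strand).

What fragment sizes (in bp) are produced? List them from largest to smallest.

XbaI sites (TCTAGA) start at positions 20, 195.
XbaI cuts after the first base of each site, so after positions 20, 195.
Circular molecule, 2 cuts → 2 fragments:
  21–195 → 175 bp
  196–210 then 1–20 → 15 + 20 = 35 bp
Sorted largest to smallest: 175, 35 bp.

175, 35 bp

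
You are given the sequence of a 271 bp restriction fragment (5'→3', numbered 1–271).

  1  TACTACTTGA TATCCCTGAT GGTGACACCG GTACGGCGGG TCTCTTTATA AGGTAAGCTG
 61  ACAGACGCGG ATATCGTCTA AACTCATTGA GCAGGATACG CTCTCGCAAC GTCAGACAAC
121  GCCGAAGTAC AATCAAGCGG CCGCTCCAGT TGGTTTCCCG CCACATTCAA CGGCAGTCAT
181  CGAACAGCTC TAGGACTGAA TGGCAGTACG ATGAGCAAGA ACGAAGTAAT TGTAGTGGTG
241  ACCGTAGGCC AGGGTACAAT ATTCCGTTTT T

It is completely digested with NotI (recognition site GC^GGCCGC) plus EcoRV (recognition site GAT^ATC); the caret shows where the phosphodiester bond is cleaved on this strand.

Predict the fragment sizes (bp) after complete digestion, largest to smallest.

133, 66, 61, 11 bp

The NotI site (GCGGCCGC) starts at position 137.
NotI cuts after base 2 of each site, so after position 138.
EcoRV sites (GATATC) start at positions 9, 70.
EcoRV cuts after base 3 of each site, so after positions 11, 72.
Combined cut positions: 11, 72, 138.
Linear molecule, 3 cuts → 4 fragments:
  1–11 → 11 bp
  12–72 → 61 bp
  73–138 → 66 bp
  139–271 → 133 bp
Sorted largest to smallest: 133, 66, 61, 11 bp.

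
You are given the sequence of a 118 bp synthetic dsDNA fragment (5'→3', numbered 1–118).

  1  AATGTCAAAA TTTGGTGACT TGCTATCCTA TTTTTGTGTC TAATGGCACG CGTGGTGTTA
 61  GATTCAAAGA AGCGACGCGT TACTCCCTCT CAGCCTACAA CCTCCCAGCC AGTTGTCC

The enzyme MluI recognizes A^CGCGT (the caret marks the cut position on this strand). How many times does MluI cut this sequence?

2

ACGCGT occurs starting at positions 48, 75.
MluI cuts at 2 sites.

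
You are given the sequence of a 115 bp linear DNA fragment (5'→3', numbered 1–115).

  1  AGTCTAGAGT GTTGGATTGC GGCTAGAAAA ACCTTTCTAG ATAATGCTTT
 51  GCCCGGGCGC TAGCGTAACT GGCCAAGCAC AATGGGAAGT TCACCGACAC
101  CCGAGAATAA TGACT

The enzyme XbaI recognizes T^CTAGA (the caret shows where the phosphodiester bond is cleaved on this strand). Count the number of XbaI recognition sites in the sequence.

2

TCTAGA occurs starting at positions 3, 36.
XbaI cuts at 2 sites.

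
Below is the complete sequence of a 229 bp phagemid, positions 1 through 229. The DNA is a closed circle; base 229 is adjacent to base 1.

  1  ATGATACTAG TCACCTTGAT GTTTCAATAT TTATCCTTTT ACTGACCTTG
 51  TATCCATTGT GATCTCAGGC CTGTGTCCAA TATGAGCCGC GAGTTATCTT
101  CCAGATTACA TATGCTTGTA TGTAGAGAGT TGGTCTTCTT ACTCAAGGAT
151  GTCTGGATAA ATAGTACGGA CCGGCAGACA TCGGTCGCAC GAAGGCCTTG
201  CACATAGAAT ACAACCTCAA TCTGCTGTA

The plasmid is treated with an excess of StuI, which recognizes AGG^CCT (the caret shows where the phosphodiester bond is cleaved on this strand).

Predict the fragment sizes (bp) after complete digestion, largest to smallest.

StuI sites (AGGCCT) start at positions 67, 193.
StuI cuts after base 3 of each site, so after positions 69, 195.
Circular molecule, 2 cuts → 2 fragments:
  70–195 → 126 bp
  196–229 then 1–69 → 34 + 69 = 103 bp
Sorted largest to smallest: 126, 103 bp.

126, 103 bp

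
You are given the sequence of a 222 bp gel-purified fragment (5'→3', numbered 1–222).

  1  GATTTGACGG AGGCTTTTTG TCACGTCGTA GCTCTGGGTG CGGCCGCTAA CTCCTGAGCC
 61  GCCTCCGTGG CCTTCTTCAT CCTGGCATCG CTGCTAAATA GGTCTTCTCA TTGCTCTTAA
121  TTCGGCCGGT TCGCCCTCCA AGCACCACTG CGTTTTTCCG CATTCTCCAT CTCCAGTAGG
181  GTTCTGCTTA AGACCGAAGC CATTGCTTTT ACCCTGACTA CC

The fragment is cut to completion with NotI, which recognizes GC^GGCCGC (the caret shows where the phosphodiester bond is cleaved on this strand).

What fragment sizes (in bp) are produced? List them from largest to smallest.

The NotI site (GCGGCCGC) starts at position 40.
NotI cuts after base 2 of each site, so after position 41.
Linear molecule, 1 cut → 2 fragments:
  1–41 → 41 bp
  42–222 → 181 bp
Sorted largest to smallest: 181, 41 bp.

181, 41 bp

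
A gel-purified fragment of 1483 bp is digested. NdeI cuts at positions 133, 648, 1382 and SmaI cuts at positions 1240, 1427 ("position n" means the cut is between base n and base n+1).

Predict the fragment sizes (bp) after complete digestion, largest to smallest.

592, 515, 142, 133, 56, 45 bp

Combined cut positions (sorted): 133, 648, 1240, 1382, 1427.
Linear molecule, 5 cuts → 6 fragments:
  133 − 0 = 133 bp
  648 − 133 = 515 bp
  1240 − 648 = 592 bp
  1382 − 1240 = 142 bp
  1427 − 1382 = 45 bp
  1483 − 1427 = 56 bp
Sorted largest to smallest: 592, 515, 142, 133, 56, 45 bp.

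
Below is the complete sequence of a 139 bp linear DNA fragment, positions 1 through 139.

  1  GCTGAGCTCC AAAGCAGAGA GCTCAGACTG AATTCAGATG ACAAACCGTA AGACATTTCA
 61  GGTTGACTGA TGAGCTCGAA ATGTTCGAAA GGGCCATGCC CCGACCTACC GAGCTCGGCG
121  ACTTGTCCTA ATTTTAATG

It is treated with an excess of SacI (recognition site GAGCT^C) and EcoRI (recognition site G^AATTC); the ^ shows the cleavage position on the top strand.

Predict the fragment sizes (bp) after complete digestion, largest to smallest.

46, 39, 24, 15, 8, 7 bp

SacI sites (GAGCTC) start at positions 4, 19, 72, 111.
SacI cuts after base 5 of each site (before the last base), so after positions 8, 23, 76, 115.
The EcoRI site (GAATTC) starts at position 30.
EcoRI cuts after the first base of each site, so after position 30.
Combined cut positions: 8, 23, 30, 76, 115.
Linear molecule, 5 cuts → 6 fragments:
  1–8 → 8 bp
  9–23 → 15 bp
  24–30 → 7 bp
  31–76 → 46 bp
  77–115 → 39 bp
  116–139 → 24 bp
Sorted largest to smallest: 46, 39, 24, 15, 8, 7 bp.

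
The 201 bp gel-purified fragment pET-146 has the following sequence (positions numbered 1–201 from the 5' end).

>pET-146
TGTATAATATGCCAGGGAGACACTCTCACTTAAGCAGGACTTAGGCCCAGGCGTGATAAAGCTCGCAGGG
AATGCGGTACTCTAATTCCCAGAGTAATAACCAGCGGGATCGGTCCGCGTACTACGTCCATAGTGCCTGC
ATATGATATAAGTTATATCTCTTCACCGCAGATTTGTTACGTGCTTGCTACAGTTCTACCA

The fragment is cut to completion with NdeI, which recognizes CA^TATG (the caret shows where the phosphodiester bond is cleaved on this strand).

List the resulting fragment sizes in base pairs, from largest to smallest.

The NdeI site (CATATG) starts at position 140.
NdeI cuts after base 2 of each site, so after position 141.
Linear molecule, 1 cut → 2 fragments:
  1–141 → 141 bp
  142–201 → 60 bp
Sorted largest to smallest: 141, 60 bp.

141, 60 bp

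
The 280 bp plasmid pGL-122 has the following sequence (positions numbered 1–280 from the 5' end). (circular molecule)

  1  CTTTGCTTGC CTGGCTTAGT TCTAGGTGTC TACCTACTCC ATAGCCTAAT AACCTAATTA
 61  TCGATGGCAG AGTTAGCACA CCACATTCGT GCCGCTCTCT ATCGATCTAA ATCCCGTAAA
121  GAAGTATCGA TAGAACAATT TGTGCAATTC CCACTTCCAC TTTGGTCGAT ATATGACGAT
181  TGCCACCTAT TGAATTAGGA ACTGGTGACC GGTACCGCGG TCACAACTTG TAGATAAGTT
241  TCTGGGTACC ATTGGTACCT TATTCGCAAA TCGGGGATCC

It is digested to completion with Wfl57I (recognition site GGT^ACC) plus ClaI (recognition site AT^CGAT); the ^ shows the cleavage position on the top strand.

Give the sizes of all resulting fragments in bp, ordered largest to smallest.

Wfl57I sites (GGTACC) start at positions 211, 245, 254.
Wfl57I cuts after base 3 of each site, so after positions 213, 247, 256.
ClaI sites (ATCGAT) start at positions 60, 101, 126.
ClaI cuts after base 2 of each site, so after positions 61, 102, 127.
Combined cut positions: 61, 102, 127, 213, 247, 256.
Circular molecule, 6 cuts → 6 fragments:
  62–102 → 41 bp
  103–127 → 25 bp
  128–213 → 86 bp
  214–247 → 34 bp
  248–256 → 9 bp
  257–280 then 1–61 → 24 + 61 = 85 bp
Sorted largest to smallest: 86, 85, 41, 34, 25, 9 bp.

86, 85, 41, 34, 25, 9 bp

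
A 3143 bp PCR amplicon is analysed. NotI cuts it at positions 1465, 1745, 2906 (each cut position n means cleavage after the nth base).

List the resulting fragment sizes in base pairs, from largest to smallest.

1465, 1161, 280, 237 bp

Linear molecule, 3 cuts → 4 fragments:
  1465 − 0 = 1465 bp
  1745 − 1465 = 280 bp
  2906 − 1745 = 1161 bp
  3143 − 2906 = 237 bp
Sorted largest to smallest: 1465, 1161, 280, 237 bp.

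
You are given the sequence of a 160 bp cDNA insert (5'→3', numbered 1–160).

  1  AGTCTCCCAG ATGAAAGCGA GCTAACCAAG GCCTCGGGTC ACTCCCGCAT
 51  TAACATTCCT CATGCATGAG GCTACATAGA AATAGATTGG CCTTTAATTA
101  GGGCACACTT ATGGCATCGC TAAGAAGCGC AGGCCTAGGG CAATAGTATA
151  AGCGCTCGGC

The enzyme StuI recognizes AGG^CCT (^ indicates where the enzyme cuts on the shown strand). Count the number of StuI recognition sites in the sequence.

AGGCCT occurs starting at positions 29, 131.
StuI cuts at 2 sites.

2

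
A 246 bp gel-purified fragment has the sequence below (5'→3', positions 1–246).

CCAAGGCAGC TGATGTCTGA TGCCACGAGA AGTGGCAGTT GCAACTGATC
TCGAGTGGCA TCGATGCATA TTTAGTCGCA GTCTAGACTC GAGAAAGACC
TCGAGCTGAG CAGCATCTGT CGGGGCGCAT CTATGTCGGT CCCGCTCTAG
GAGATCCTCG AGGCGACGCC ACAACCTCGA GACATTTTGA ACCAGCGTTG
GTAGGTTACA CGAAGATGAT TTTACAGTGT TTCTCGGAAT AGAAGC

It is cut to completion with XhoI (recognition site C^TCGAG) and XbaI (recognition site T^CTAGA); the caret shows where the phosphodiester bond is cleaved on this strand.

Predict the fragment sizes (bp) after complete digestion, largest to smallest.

XhoI sites (CTCGAG) start at positions 50, 88, 100, 157, 176.
XhoI cuts after the first base of each site, so after positions 50, 88, 100, 157, 176.
The XbaI site (TCTAGA) starts at position 82.
XbaI cuts after the first base of each site, so after position 82.
Combined cut positions: 50, 82, 88, 100, 157, 176.
Linear molecule, 6 cuts → 7 fragments:
  1–50 → 50 bp
  51–82 → 32 bp
  83–88 → 6 bp
  89–100 → 12 bp
  101–157 → 57 bp
  158–176 → 19 bp
  177–246 → 70 bp
Sorted largest to smallest: 70, 57, 50, 32, 19, 12, 6 bp.

70, 57, 50, 32, 19, 12, 6 bp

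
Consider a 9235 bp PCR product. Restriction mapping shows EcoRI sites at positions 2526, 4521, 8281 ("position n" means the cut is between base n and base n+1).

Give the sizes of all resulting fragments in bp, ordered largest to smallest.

Linear molecule, 3 cuts → 4 fragments:
  2526 − 0 = 2526 bp
  4521 − 2526 = 1995 bp
  8281 − 4521 = 3760 bp
  9235 − 8281 = 954 bp
Sorted largest to smallest: 3760, 2526, 1995, 954 bp.

3760, 2526, 1995, 954 bp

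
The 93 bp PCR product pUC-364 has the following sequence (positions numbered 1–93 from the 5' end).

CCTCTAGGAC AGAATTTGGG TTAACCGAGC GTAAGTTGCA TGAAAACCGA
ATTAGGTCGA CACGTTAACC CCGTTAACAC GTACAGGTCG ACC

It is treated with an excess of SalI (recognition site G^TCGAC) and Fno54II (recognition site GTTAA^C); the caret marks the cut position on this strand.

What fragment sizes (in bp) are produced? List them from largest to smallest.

SalI sites (GTCGAC) start at positions 56, 87.
SalI cuts after the first base of each site, so after positions 56, 87.
Fno54II sites (GTTAAC) start at positions 20, 64, 73.
Fno54II cuts after base 5 of each site (before the last base), so after positions 24, 68, 77.
Combined cut positions: 24, 56, 68, 77, 87.
Linear molecule, 5 cuts → 6 fragments:
  1–24 → 24 bp
  25–56 → 32 bp
  57–68 → 12 bp
  69–77 → 9 bp
  78–87 → 10 bp
  88–93 → 6 bp
Sorted largest to smallest: 32, 24, 12, 10, 9, 6 bp.

32, 24, 12, 10, 9, 6 bp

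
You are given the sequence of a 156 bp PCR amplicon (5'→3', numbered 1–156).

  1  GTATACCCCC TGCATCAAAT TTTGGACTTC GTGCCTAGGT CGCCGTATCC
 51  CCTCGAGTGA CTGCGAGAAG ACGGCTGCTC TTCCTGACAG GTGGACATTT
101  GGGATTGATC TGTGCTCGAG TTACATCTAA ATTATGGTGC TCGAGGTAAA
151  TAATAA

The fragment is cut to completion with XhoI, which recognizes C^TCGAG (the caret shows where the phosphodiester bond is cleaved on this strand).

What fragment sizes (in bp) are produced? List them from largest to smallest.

63, 52, 25, 16 bp

XhoI sites (CTCGAG) start at positions 52, 115, 140.
XhoI cuts after the first base of each site, so after positions 52, 115, 140.
Linear molecule, 3 cuts → 4 fragments:
  1–52 → 52 bp
  53–115 → 63 bp
  116–140 → 25 bp
  141–156 → 16 bp
Sorted largest to smallest: 63, 52, 25, 16 bp.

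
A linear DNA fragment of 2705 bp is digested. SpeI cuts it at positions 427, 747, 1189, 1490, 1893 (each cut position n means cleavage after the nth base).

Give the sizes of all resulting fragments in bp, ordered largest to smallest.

812, 442, 427, 403, 320, 301 bp

Linear molecule, 5 cuts → 6 fragments:
  427 − 0 = 427 bp
  747 − 427 = 320 bp
  1189 − 747 = 442 bp
  1490 − 1189 = 301 bp
  1893 − 1490 = 403 bp
  2705 − 1893 = 812 bp
Sorted largest to smallest: 812, 442, 427, 403, 320, 301 bp.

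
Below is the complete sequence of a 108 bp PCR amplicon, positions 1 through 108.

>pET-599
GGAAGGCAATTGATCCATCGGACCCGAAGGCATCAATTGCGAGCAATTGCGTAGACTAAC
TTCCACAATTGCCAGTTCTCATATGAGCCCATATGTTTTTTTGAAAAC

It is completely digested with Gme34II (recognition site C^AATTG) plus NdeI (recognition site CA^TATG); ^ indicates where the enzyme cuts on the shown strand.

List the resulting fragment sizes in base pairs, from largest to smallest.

27, 22, 17, 15, 10, 10, 7 bp

Gme34II sites (CAATTG) start at positions 7, 34, 44, 66.
Gme34II cuts after the first base of each site, so after positions 7, 34, 44, 66.
NdeI sites (CATATG) start at positions 80, 90.
NdeI cuts after base 2 of each site, so after positions 81, 91.
Combined cut positions: 7, 34, 44, 66, 81, 91.
Linear molecule, 6 cuts → 7 fragments:
  1–7 → 7 bp
  8–34 → 27 bp
  35–44 → 10 bp
  45–66 → 22 bp
  67–81 → 15 bp
  82–91 → 10 bp
  92–108 → 17 bp
Sorted largest to smallest: 27, 22, 17, 15, 10, 10, 7 bp.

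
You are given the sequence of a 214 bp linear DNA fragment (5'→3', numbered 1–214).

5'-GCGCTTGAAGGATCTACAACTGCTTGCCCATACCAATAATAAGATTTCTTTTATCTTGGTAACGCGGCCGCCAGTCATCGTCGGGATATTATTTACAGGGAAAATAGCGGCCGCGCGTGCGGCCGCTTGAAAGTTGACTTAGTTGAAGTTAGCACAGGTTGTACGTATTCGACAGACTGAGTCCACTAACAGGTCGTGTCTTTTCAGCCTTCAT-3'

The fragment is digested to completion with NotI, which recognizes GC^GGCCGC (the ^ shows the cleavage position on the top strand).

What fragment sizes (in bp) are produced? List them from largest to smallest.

NotI sites (GCGGCCGC) start at positions 64, 107, 119.
NotI cuts after base 2 of each site, so after positions 65, 108, 120.
Linear molecule, 3 cuts → 4 fragments:
  1–65 → 65 bp
  66–108 → 43 bp
  109–120 → 12 bp
  121–214 → 94 bp
Sorted largest to smallest: 94, 65, 43, 12 bp.

94, 65, 43, 12 bp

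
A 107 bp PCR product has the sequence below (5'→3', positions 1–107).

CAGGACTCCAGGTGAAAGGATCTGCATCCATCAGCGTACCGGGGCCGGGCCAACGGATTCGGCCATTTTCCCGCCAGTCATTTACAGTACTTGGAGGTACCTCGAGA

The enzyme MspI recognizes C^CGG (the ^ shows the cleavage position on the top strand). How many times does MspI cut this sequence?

2

CCGG occurs starting at positions 39, 45.
MspI cuts at 2 sites.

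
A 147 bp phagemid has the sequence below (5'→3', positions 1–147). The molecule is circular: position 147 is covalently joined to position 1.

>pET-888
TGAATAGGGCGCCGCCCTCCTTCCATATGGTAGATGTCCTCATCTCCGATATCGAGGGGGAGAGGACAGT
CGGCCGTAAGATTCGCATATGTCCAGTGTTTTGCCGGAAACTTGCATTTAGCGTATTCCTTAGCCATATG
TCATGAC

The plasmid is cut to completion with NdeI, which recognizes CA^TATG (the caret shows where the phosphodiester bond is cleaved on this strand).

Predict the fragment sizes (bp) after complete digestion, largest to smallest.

62, 49, 36 bp

NdeI sites (CATATG) start at positions 24, 86, 135.
NdeI cuts after base 2 of each site, so after positions 25, 87, 136.
Circular molecule, 3 cuts → 3 fragments:
  26–87 → 62 bp
  88–136 → 49 bp
  137–147 then 1–25 → 11 + 25 = 36 bp
Sorted largest to smallest: 62, 49, 36 bp.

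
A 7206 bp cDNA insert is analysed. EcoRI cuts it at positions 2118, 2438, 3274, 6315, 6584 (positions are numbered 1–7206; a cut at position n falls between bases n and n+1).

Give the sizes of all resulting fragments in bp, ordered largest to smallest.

3041, 2118, 836, 622, 320, 269 bp

Linear molecule, 5 cuts → 6 fragments:
  2118 − 0 = 2118 bp
  2438 − 2118 = 320 bp
  3274 − 2438 = 836 bp
  6315 − 3274 = 3041 bp
  6584 − 6315 = 269 bp
  7206 − 6584 = 622 bp
Sorted largest to smallest: 3041, 2118, 836, 622, 320, 269 bp.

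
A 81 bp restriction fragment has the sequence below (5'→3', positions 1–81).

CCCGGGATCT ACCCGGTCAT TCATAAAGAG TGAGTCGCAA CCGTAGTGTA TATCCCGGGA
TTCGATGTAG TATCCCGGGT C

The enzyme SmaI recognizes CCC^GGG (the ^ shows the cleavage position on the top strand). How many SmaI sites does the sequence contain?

CCCGGG occurs starting at positions 1, 54, 74.
SmaI cuts at 3 sites.

3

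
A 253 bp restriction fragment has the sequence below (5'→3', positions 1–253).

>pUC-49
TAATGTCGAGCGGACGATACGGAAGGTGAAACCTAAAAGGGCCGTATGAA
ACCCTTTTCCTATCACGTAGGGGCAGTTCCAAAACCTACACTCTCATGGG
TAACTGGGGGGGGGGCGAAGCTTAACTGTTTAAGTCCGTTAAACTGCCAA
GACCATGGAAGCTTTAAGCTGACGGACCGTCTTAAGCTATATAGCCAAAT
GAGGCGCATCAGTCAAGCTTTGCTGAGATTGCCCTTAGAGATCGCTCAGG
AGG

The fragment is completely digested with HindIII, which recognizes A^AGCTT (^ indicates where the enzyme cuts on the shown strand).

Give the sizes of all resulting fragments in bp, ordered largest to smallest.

HindIII sites (AAGCTT) start at positions 118, 159, 215.
HindIII cuts after the first base of each site, so after positions 118, 159, 215.
Linear molecule, 3 cuts → 4 fragments:
  1–118 → 118 bp
  119–159 → 41 bp
  160–215 → 56 bp
  216–253 → 38 bp
Sorted largest to smallest: 118, 56, 41, 38 bp.

118, 56, 41, 38 bp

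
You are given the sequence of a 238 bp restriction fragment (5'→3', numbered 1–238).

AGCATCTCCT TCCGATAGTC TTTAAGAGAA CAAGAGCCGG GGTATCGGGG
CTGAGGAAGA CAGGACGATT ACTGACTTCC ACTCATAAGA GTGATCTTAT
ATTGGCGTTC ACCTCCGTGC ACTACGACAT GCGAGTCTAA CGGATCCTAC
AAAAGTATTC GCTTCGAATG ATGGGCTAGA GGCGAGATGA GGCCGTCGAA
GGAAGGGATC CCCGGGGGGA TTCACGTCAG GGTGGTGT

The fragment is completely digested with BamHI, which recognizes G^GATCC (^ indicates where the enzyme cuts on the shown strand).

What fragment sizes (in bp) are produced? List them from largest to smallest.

BamHI sites (GGATCC) start at positions 142, 206.
BamHI cuts after the first base of each site, so after positions 142, 206.
Linear molecule, 2 cuts → 3 fragments:
  1–142 → 142 bp
  143–206 → 64 bp
  207–238 → 32 bp
Sorted largest to smallest: 142, 64, 32 bp.

142, 64, 32 bp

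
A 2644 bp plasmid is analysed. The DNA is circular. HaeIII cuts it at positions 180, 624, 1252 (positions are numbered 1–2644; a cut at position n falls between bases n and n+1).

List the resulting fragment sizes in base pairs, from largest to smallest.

Circular molecule, 3 cuts → 3 fragments:
  624 − 180 = 444 bp
  1252 − 624 = 628 bp
  wrap: 2644 − 1252 + 180 = 1572 bp
Sorted largest to smallest: 1572, 628, 444 bp.

1572, 628, 444 bp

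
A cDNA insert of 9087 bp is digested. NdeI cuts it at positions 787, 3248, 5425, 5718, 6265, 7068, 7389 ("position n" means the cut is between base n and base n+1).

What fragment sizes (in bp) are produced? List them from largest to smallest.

2461, 2177, 1698, 803, 787, 547, 321, 293 bp

Linear molecule, 7 cuts → 8 fragments:
  787 − 0 = 787 bp
  3248 − 787 = 2461 bp
  5425 − 3248 = 2177 bp
  5718 − 5425 = 293 bp
  6265 − 5718 = 547 bp
  7068 − 6265 = 803 bp
  7389 − 7068 = 321 bp
  9087 − 7389 = 1698 bp
Sorted largest to smallest: 2461, 2177, 1698, 803, 787, 547, 321, 293 bp.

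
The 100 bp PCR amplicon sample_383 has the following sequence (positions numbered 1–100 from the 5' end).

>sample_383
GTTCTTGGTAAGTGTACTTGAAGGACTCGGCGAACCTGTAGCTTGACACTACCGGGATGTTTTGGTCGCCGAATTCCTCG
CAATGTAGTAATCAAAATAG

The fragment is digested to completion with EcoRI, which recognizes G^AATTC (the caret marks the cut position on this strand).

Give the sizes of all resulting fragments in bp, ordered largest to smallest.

71, 29 bp

The EcoRI site (GAATTC) starts at position 71.
EcoRI cuts after the first base of each site, so after position 71.
Linear molecule, 1 cut → 2 fragments:
  1–71 → 71 bp
  72–100 → 29 bp
Sorted largest to smallest: 71, 29 bp.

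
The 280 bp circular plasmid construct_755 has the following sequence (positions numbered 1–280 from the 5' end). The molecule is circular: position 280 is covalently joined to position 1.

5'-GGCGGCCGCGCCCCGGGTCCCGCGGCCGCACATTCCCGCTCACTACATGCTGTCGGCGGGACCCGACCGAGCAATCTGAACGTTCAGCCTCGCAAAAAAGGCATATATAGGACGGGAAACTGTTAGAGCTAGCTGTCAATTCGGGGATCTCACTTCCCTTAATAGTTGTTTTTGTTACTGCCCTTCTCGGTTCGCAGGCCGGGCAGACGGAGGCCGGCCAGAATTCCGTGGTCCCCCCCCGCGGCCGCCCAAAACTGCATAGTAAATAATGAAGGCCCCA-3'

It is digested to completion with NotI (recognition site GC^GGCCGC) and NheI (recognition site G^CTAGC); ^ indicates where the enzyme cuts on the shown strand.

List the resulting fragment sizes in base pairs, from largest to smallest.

114, 105, 41, 20 bp

NotI sites (GCGGCCGC) start at positions 2, 22, 241.
NotI cuts after base 2 of each site, so after positions 3, 23, 242.
The NheI site (GCTAGC) starts at position 128.
NheI cuts after the first base of each site, so after position 128.
Combined cut positions: 3, 23, 128, 242.
Circular molecule, 4 cuts → 4 fragments:
  4–23 → 20 bp
  24–128 → 105 bp
  129–242 → 114 bp
  243–280 then 1–3 → 38 + 3 = 41 bp
Sorted largest to smallest: 114, 105, 41, 20 bp.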